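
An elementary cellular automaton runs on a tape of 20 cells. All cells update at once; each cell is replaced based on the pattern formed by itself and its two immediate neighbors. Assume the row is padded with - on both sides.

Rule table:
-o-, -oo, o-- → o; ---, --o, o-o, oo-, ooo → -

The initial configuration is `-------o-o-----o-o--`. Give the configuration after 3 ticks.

-------o-o-oo--o-o-o

-------o-oo----o-oo-
-------o-o-o---o-o-o
-------o-o-oo--o-o-o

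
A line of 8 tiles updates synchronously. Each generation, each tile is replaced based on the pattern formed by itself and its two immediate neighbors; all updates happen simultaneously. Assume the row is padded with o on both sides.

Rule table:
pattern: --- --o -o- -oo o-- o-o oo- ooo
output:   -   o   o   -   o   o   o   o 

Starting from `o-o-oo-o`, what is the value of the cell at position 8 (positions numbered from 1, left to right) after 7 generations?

oooo-oo-
ooooo-oo
oooooo-o
ooooooo-
oooooooo
oooooooo  (fixed point — unchanged through generation 7)
position 8 holds o

o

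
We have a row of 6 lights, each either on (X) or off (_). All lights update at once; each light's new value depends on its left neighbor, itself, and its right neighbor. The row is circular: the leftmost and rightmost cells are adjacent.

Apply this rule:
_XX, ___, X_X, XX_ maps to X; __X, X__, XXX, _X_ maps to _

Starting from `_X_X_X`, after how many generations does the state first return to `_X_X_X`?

X_X_X_
_X_X_X

2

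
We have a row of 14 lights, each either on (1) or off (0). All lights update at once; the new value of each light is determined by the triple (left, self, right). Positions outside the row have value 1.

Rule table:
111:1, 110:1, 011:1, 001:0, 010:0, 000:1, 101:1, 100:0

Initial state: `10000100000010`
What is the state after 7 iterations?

11111111111001

10110001111001
11110101111001
11111011111001
11111111111001
11111111111001  (fixed point — unchanged through iteration 7)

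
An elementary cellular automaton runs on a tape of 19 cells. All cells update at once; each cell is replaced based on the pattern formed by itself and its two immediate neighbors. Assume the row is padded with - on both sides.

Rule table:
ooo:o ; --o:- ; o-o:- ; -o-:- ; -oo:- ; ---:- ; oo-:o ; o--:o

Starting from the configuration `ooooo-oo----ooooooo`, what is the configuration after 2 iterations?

--oooo--oo----ooooo

-oooo--oo----oooooo
--oooo--oo----ooooo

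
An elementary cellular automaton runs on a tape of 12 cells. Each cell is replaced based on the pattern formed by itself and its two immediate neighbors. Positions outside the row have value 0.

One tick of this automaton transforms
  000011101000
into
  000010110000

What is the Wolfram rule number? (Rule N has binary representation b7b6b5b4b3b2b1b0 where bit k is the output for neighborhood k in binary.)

position 5: 111 → 0  (bit 7 = 0)
position 6: 110 → 1  (bit 6 = 1)
position 7: 101 → 1  (bit 5 = 1)
position 9: 100 → 0  (bit 4 = 0)
position 4: 011 → 1  (bit 3 = 1)
position 8: 010 → 0  (bit 2 = 0)
position 3: 001 → 0  (bit 1 = 0)
position 0: 000 → 0  (bit 0 = 0)
bits b7..b0 = 01101000 = 104

104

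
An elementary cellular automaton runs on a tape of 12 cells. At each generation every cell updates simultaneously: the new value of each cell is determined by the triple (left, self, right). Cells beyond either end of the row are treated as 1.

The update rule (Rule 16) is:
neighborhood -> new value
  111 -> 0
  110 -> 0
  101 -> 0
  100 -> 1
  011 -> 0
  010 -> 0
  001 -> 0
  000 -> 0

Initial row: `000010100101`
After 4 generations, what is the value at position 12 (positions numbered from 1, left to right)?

0

100000010000
010000001000
001000000100
100100000010
position 12 holds 0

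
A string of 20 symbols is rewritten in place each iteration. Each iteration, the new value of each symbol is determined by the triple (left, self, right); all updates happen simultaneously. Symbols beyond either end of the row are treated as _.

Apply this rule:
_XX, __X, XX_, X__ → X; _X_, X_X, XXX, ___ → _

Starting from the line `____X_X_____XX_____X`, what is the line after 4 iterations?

iteration 1: ___X___X___XXXX___X_
iteration 2: __X_X_X_X_XX__XX_X_X
iteration 3: _X________XXXXXX____
iteration 4: X_X______XX____XX___

X_X______XX____XX___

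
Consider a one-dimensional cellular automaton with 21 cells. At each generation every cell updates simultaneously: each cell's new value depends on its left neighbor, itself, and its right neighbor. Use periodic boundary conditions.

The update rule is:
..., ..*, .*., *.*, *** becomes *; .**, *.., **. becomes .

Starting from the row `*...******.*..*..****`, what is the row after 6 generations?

generation 1: ..**.****.**.**.*.***
generation 2: .*..*.**.*..*..***.*.
generation 3: **.***..**.**.*.*.**.
generation 4: ..*.*..*..*..*****..*
generation 5: .****.**.**.*.***..**
generation 6: *.**.*..*..***.*..*..

*.**.*..*..***.*..*..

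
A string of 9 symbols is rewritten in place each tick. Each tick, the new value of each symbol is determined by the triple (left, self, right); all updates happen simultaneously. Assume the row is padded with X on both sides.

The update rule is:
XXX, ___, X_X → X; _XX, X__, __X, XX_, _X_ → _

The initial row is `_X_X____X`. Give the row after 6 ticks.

X_____X_X

X_X__XX__
_X_______
X__XXXXX_
____XXX_X
_XX__X_X_
X_____X_X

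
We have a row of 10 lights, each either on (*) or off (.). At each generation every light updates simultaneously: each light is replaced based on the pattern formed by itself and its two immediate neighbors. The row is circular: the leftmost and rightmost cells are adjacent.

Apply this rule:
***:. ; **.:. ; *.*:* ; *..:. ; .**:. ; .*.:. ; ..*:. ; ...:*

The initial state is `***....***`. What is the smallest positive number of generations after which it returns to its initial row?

2

....**....
***....***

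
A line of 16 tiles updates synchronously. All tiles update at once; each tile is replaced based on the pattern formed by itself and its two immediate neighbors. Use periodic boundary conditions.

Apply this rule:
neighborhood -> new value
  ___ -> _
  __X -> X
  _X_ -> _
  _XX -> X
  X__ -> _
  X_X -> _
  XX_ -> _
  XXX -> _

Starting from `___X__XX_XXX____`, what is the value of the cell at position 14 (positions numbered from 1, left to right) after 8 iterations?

iteration 1: __X__XX__X______
iteration 2: _X__XX__X_______
iteration 3: X__XX__X________
iteration 4: __XX__X________X
iteration 5: _XX__X________X_
iteration 6: XX__X________X__
iteration 7: X__X________X__X
iteration 8: __X________X__XX
position 14 holds _

_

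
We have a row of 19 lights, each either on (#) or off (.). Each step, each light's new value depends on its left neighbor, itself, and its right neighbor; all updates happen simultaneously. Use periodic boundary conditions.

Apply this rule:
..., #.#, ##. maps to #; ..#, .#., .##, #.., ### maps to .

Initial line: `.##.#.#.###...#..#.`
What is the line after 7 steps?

.....#.####....#...

..##.#.#..#.#......
#..##.#....#..#####
#...##..##.........
..#..#...#.#######.
#......#..#......#.
..####......####..#
.....#.####....#...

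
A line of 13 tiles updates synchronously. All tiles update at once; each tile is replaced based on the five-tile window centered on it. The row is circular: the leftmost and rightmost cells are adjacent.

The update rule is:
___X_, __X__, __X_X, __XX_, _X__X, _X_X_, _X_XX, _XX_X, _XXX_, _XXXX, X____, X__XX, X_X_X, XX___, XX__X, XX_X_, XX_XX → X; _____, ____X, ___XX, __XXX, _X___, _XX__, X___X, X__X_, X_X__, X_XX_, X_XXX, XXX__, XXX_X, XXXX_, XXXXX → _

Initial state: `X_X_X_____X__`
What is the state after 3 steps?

XXXX__X__XXX_
_X__X_XXX_X_X
X_X_XX_X_XXXX

X_X_XX_X_XXXX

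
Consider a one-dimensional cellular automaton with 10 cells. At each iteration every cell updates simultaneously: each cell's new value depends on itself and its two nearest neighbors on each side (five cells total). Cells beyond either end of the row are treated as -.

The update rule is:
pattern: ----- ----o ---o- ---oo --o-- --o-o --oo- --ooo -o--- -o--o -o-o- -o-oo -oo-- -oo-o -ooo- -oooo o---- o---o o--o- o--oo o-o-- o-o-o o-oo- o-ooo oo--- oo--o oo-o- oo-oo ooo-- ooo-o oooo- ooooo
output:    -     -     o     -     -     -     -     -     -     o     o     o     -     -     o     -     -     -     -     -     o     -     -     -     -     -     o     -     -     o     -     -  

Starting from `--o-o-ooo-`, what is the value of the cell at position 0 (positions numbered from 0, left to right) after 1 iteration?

-

-o-o-o-o--
position 0 holds -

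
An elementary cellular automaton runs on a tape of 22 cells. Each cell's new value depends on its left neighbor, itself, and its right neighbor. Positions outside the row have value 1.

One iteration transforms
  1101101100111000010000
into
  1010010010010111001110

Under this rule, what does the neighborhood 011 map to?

At position 3 the neighborhood is 011; the next row has 0 there.

0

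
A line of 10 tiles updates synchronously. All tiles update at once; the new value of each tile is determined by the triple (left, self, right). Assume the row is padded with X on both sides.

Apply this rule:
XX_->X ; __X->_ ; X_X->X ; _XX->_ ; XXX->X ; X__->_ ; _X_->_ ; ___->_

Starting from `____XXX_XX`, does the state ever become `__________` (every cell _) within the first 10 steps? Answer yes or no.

_____XXX_X
______XXX_
_______XXX
________XX
_________X
__________
all cells are _ at step 6

yes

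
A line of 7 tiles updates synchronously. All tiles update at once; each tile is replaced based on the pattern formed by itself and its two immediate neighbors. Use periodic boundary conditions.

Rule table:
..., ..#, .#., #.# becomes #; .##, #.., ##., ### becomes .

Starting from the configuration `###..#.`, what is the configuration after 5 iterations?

##....#

....###
.###...
#....##
..###..
##....#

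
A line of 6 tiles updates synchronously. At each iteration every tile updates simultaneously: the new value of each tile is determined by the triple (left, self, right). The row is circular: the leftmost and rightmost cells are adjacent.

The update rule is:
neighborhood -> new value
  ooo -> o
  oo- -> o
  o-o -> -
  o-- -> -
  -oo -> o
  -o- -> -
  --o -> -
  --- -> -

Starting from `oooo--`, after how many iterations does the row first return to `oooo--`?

iteration 1: oooo--

1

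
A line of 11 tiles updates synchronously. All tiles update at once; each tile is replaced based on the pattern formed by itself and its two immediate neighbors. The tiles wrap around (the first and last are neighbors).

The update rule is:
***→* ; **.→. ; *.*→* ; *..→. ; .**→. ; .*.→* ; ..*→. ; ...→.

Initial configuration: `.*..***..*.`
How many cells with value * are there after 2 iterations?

.*...*...*.
.*...*...*.
count of *: 3

3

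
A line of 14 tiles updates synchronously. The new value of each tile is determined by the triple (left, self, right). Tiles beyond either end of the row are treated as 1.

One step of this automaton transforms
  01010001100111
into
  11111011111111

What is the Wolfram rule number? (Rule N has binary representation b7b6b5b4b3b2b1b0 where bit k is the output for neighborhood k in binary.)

position 12: 111 → 1  (bit 7 = 1)
position 8: 110 → 1  (bit 6 = 1)
position 0: 101 → 1  (bit 5 = 1)
position 4: 100 → 1  (bit 4 = 1)
position 7: 011 → 1  (bit 3 = 1)
position 1: 010 → 1  (bit 2 = 1)
position 6: 001 → 1  (bit 1 = 1)
position 5: 000 → 0  (bit 0 = 0)
bits b7..b0 = 11111110 = 254

254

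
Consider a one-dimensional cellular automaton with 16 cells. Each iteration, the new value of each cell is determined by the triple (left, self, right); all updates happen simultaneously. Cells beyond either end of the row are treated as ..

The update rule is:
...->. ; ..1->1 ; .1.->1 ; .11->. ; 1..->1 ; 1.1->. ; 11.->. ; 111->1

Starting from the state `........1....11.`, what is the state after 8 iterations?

1....11.1.11.11.

iteration 1: .......111..1..1
iteration 2: ......1.1.111111
iteration 3: .....11.1..1111.
iteration 4: ....1...111.11.1
iteration 5: ...111.1.1.....1
iteration 6: ..1.1..1.11...11
iteration 7: .11.1111...1.1..
iteration 8: 1....11.1.11.11.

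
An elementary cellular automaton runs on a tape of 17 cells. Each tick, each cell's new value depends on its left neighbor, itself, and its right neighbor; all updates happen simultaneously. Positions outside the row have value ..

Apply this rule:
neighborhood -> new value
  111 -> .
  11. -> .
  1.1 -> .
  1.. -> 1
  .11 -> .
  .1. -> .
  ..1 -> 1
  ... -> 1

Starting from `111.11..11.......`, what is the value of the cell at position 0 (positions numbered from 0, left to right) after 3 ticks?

.

......11..1111111
111111..11.......
......11..1111111
position 0 holds .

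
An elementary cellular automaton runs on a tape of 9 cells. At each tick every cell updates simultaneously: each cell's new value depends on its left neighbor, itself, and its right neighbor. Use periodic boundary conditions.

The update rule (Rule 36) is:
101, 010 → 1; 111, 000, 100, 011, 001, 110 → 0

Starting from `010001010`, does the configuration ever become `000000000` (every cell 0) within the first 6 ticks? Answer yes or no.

010001110
010000000
010000000  (fixed point — unchanged through tick 6)
tick 6 is 010000000, still not uniform 0

no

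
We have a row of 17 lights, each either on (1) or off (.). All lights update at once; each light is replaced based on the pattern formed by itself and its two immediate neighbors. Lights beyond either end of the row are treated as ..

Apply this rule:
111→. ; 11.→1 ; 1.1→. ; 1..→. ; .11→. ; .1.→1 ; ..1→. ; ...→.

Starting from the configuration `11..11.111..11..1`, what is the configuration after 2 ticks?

.1...1...1...1..1

tick 1: .1...1...1...1..1
tick 2: .1...1...1...1..1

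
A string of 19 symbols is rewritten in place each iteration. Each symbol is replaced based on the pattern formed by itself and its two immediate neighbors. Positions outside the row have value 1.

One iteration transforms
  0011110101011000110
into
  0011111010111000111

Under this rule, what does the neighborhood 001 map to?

At position 1 the neighborhood is 001; the next row has 0 there.

0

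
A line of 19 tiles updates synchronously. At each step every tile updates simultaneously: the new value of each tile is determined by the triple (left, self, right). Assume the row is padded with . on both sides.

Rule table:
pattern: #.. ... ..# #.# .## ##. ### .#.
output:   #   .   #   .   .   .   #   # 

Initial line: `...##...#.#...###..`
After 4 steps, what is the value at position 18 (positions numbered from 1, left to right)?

.

..#..#.##.##.#.#.#.
.#####.......#.#.##
#.###.#.....##.#...
#..#..##...#...##..
position 18 holds .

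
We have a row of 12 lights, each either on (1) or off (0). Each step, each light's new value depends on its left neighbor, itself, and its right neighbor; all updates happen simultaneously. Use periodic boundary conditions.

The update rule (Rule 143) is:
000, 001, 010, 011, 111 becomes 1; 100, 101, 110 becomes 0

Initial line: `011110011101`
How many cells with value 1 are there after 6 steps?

6

step 1: 011100111001
step 2: 011001110011
step 3: 010011100110
step 4: 110111001100
step 5: 100110011001
step 6: 001100110011
count of 1: 6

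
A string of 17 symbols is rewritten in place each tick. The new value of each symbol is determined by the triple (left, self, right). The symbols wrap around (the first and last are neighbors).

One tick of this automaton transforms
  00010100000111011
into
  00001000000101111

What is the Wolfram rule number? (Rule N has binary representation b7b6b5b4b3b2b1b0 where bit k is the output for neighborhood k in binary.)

104

position 12: 111 → 0  (bit 7 = 0)
position 13: 110 → 1  (bit 6 = 1)
position 4: 101 → 1  (bit 5 = 1)
position 0: 100 → 0  (bit 4 = 0)
position 11: 011 → 1  (bit 3 = 1)
position 3: 010 → 0  (bit 2 = 0)
position 2: 001 → 0  (bit 1 = 0)
position 1: 000 → 0  (bit 0 = 0)
bits b7..b0 = 01101000 = 104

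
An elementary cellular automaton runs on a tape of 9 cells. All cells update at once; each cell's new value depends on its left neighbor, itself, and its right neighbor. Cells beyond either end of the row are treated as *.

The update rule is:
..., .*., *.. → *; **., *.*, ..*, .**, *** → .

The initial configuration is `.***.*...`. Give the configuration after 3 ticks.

tick 1: .....***.
tick 2: ****.....
tick 3: ....****.

....****.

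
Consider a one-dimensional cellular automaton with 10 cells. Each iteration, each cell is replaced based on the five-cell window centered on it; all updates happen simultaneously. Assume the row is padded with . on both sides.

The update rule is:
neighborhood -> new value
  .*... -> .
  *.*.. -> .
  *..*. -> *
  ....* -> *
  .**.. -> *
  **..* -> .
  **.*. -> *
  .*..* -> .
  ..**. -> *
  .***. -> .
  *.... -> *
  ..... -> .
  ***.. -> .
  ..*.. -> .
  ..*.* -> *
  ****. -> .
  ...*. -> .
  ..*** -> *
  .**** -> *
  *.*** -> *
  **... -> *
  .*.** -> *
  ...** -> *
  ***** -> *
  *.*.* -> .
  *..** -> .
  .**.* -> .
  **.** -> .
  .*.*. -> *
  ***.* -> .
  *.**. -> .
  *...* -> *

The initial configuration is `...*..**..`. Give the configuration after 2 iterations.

...*****..

iteration 1: .*....****
iteration 2: ...*****..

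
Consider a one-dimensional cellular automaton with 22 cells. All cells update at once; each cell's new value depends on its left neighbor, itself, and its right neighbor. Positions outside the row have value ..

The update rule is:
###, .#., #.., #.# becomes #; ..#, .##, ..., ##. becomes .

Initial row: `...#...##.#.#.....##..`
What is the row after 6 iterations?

iteration 1: ...##....#####......#.
iteration 2: .....#....###.#.....##
iteration 3: .....##....#.###......
iteration 4: .......#...##.#.#.....
iteration 5: .......##....#####....
iteration 6: .........#....###.#...

.........#....###.#...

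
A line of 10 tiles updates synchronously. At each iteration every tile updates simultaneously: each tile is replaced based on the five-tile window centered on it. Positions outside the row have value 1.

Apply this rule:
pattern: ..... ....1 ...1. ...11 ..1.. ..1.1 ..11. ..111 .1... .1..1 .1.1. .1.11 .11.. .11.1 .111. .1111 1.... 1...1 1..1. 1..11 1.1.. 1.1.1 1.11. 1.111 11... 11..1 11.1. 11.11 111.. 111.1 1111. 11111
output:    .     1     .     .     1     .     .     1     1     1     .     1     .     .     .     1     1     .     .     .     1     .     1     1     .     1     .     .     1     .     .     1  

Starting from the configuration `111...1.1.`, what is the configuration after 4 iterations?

...11.1.11

iteration 1: 1.1......1
iteration 2: ..111..1.1
iteration 3: 1.1.11..11
iteration 4: ...11.1.11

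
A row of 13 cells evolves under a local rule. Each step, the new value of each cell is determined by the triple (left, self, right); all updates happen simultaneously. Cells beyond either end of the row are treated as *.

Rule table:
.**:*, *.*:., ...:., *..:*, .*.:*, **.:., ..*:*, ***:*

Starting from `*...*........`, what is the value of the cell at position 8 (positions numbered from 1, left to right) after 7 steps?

.*.***......*
.*.**.*....**
.*.*..**..***
.*.****.*****
.*.***..*****
.*.**.*******
.*.*..*******
position 8 holds *

*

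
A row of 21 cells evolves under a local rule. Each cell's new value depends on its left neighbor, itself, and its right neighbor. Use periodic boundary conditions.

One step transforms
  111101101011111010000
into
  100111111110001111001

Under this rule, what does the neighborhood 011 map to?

1

At position 0 the neighborhood is 011; the next row has 1 there.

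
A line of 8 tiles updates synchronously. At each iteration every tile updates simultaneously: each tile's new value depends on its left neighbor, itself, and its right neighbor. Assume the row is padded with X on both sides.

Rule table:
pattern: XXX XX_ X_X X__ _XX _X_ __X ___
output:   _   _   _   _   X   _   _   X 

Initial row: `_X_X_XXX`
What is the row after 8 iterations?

_____XX_

_____X__
_XXX____
_X___XX_
___X_X__
_X______
___XXXX_
_X_X____
_____XX_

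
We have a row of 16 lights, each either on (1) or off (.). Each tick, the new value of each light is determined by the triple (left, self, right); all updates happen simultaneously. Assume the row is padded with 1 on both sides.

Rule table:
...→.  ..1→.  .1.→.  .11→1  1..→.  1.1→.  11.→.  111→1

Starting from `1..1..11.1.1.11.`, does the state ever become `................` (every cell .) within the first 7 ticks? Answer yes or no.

......1......1..
................
all cells are . at tick 2

yes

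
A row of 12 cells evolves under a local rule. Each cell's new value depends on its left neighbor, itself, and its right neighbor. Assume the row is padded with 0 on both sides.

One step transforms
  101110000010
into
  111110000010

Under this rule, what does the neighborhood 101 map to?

At position 1 the neighborhood is 101; the next row has 1 there.

1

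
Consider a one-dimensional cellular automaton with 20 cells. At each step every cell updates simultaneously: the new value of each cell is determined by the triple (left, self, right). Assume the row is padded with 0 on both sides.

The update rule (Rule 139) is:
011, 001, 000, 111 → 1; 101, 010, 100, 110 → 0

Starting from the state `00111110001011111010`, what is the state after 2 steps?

11111100110011110000
11111001100111100111

11111001100111100111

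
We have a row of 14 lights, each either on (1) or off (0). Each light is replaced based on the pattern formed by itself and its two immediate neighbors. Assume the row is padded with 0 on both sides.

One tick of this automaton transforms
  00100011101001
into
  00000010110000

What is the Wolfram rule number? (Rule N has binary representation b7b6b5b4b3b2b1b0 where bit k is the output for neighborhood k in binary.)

position 7: 111 → 0  (bit 7 = 0)
position 8: 110 → 1  (bit 6 = 1)
position 9: 101 → 1  (bit 5 = 1)
position 3: 100 → 0  (bit 4 = 0)
position 6: 011 → 1  (bit 3 = 1)
position 2: 010 → 0  (bit 2 = 0)
position 1: 001 → 0  (bit 1 = 0)
position 0: 000 → 0  (bit 0 = 0)
bits b7..b0 = 01101000 = 104

104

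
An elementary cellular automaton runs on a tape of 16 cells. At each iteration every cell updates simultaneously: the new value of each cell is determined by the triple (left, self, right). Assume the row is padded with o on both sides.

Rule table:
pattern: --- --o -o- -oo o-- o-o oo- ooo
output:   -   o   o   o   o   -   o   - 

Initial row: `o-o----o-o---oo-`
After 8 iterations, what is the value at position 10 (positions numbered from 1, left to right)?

o

iteration 1: o-oo--oo-oo-ooo-
iteration 2: o-oooooo-oo-o-o-
iteration 3: o-o----o-oo-o-o-
iteration 4: o-oo--oo-oo-o-o-
iteration 5: o-oooooo-oo-o-o-  (repeats iteration 2; period 3)
iteration 8: o-oooooo-oo-o-o-
position 10 holds o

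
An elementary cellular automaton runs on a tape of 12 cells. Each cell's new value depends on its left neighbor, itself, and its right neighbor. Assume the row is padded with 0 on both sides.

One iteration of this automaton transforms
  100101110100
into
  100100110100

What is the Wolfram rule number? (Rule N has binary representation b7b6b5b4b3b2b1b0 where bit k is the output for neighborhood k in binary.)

position 6: 111 → 1  (bit 7 = 1)
position 7: 110 → 1  (bit 6 = 1)
position 4: 101 → 0  (bit 5 = 0)
position 1: 100 → 0  (bit 4 = 0)
position 5: 011 → 0  (bit 3 = 0)
position 0: 010 → 1  (bit 2 = 1)
position 2: 001 → 0  (bit 1 = 0)
position 11: 000 → 0  (bit 0 = 0)
bits b7..b0 = 11000100 = 196

196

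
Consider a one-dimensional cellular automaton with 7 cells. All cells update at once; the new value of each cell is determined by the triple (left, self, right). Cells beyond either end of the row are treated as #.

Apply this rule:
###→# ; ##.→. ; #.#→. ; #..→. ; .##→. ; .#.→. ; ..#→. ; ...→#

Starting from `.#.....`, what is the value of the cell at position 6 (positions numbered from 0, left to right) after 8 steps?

...###.
.#..#..
.......
.#####.
..###..
...#...
.#...#.
...#...
position 6 holds .

.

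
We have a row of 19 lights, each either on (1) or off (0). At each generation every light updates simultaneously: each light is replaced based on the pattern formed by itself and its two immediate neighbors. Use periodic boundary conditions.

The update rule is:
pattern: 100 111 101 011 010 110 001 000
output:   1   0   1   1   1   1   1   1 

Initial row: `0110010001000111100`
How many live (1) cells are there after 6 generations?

4

1111111111111100111
0000000000000111100
1111111111111100111  (repeats generation 1; period 2)
generation 6: 0000000000000111100
count of 1: 4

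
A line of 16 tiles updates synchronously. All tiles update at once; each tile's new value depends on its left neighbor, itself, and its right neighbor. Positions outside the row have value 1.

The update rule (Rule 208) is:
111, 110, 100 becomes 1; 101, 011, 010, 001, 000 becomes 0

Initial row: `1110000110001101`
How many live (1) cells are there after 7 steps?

11

1111000011000100
1111100001100010
1111110000110000
1111111000011000
1111111100001100
1111111110000110
1111111111000010
count of 1: 11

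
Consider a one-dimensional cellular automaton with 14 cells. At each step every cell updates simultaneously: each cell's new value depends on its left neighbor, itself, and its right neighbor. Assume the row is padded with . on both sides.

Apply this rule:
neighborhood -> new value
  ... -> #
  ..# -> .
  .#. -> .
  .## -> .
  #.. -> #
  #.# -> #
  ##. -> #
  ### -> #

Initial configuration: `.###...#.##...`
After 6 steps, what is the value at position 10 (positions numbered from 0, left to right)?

#

..####..#.####
#..####..#.###
.#..####..#.##
..#..####..#.#
#..#..####..#.
.#..#..####..#
position 10 holds #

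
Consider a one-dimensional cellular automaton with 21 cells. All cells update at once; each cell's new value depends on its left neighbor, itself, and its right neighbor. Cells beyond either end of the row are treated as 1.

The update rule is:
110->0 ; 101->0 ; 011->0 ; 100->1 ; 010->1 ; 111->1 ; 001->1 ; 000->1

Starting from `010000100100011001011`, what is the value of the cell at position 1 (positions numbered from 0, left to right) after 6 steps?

011111111111100111001
001111111111011010110
110111111110000010000
100011111101111111111
011101111000111111111
001000110111011111111
position 1 holds 0

0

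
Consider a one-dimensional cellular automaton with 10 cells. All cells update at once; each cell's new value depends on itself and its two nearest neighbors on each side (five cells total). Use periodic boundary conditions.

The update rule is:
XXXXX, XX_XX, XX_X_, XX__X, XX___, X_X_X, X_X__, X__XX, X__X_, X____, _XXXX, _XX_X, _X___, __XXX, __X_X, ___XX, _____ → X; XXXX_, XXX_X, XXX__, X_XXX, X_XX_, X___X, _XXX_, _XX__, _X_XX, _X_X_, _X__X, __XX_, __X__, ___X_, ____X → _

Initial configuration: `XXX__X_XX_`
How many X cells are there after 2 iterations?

5

___XXX__XX
X_XX__XX__
count of X: 5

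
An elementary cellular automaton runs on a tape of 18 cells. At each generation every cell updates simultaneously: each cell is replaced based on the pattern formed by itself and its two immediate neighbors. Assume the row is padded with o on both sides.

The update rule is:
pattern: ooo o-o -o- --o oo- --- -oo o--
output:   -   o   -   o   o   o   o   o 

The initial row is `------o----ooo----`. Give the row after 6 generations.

-----ooo---ooo----

oooooo-ooooo-ooooo
-----ooo---ooo----
oooooo-ooooo-ooooo  (repeats generation 1; period 2)
generation 6: -----ooo---ooo----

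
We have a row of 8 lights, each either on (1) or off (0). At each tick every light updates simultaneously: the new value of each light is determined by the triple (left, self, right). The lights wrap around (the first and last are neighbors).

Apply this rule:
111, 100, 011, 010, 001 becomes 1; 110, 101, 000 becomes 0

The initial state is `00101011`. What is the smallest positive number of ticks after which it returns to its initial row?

11101010
11001010
10111010
10110010
10101110
10101100
10101011
00101011

8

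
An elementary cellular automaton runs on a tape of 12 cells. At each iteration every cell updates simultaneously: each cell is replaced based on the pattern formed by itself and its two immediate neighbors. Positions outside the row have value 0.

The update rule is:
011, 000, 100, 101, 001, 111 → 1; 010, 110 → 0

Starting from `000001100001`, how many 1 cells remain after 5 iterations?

8

iteration 1: 111111011110
iteration 2: 111110111101
iteration 3: 111101111010
iteration 4: 111011110101
iteration 5: 110111101010
count of 1: 8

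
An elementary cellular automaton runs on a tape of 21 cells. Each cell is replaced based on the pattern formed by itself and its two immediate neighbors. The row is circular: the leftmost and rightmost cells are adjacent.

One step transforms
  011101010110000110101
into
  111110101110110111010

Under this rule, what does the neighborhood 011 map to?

1

At position 1 the neighborhood is 011; the next row has 1 there.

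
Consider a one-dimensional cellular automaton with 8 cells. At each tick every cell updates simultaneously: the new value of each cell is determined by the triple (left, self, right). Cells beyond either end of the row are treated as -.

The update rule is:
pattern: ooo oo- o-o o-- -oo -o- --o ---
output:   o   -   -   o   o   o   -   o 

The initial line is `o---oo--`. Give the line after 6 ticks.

o-o-o-o-

ooo-o-oo
oo--o-o-
o-o-o-oo
o-o-o-o-
o-o-o-oo  (repeats tick 3; period 2)
tick 6: o-o-o-o-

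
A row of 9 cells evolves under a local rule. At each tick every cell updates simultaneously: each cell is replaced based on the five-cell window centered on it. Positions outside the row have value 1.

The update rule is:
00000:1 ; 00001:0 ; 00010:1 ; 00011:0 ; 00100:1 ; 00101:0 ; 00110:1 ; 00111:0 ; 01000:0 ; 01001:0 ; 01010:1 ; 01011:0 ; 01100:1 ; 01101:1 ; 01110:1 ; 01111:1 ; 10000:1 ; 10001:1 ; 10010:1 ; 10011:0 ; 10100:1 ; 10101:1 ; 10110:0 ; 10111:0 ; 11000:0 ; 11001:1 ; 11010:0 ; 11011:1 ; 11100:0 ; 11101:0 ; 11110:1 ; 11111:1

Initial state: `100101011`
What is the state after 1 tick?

011011001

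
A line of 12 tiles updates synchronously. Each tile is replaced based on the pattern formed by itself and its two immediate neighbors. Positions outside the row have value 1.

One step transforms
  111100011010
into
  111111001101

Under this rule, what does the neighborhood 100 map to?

At position 4 the neighborhood is 100; the next row has 1 there.

1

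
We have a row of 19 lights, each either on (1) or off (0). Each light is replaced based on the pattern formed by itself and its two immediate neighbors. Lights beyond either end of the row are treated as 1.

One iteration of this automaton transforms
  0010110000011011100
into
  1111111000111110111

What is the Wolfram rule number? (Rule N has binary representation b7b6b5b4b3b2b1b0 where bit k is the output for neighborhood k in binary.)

position 15: 111 → 0  (bit 7 = 0)
position 5: 110 → 1  (bit 6 = 1)
position 3: 101 → 1  (bit 5 = 1)
position 0: 100 → 1  (bit 4 = 1)
position 4: 011 → 1  (bit 3 = 1)
position 2: 010 → 1  (bit 2 = 1)
position 1: 001 → 1  (bit 1 = 1)
position 7: 000 → 0  (bit 0 = 0)
bits b7..b0 = 01111110 = 126

126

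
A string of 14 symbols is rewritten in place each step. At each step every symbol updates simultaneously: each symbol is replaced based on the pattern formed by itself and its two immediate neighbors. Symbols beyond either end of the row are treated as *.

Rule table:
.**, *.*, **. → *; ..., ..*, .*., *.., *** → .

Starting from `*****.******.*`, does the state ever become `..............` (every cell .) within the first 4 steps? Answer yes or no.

....***....***
....*.*....*..
.....*........
..............
all cells are . at step 4

yes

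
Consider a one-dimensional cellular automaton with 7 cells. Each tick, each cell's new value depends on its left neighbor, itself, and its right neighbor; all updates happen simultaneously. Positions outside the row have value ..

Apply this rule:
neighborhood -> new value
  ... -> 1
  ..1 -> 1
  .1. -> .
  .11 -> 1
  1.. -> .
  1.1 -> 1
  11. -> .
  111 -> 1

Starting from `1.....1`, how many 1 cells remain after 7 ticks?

..1111.
11111..
1111..1
111..1.
11..1..
1..1..1
..1..1.
count of 1: 2

2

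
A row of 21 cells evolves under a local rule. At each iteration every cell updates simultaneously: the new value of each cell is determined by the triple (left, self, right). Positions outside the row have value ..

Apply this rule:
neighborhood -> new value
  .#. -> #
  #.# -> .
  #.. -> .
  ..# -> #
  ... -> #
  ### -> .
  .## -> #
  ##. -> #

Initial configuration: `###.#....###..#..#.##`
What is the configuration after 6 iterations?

#.#.#.#.##.#.##.##.##

#.#.#.####.#.##.##.##
#.#.#.#..#.#.##.##.##
#.#.#.#.##.#.##.##.##
#.#.#.#.##.#.##.##.##  (fixed point — unchanged through iteration 6)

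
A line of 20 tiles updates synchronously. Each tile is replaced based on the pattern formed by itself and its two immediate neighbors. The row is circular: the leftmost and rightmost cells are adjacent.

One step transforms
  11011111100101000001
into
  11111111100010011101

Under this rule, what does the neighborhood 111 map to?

At position 0 the neighborhood is 111; the next row has 1 there.

1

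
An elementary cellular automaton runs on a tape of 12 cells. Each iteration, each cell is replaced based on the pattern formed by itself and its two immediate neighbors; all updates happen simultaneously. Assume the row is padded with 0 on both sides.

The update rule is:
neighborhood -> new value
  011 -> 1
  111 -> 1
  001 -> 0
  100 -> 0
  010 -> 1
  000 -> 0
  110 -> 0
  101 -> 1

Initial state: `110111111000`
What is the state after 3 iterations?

iteration 1: 101111110000
iteration 2: 111111100000
iteration 3: 111111000000

111111000000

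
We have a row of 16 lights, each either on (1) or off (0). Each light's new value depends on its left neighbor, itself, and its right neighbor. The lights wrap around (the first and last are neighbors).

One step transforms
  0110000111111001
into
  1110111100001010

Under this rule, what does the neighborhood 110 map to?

At position 2 the neighborhood is 110; the next row has 1 there.

1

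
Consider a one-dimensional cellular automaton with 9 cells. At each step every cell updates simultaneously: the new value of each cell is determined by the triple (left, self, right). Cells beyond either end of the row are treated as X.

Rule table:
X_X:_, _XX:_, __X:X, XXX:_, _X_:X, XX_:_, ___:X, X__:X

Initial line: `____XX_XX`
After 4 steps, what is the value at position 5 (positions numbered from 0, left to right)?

X

XXXX_____
____XXXXX
XXXX_____  (repeats step 1; period 2)
step 4: ____XXXXX
position 5 holds X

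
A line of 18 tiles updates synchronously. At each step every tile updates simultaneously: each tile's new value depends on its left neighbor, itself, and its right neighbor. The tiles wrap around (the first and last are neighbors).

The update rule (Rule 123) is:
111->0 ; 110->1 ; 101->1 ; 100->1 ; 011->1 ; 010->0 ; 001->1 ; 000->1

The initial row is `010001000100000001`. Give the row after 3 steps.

step 1: 101110111011111110
step 2: 011011101110000011
step 3: 111110111011111111

111110111011111111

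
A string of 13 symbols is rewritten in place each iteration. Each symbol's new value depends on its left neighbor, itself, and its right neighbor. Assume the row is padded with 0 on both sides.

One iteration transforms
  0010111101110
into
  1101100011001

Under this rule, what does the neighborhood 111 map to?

0

At position 5 the neighborhood is 111; the next row has 0 there.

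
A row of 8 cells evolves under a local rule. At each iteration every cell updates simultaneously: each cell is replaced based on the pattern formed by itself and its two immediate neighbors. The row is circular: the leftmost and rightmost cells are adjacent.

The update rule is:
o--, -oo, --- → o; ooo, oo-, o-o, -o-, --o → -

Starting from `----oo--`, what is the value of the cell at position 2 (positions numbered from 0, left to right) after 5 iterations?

iteration 1: ooo-o-oo
iteration 2: ------o-
iteration 3: ooooo--o
iteration 4: -----o-o
iteration 5: oooo----
position 2 holds o

o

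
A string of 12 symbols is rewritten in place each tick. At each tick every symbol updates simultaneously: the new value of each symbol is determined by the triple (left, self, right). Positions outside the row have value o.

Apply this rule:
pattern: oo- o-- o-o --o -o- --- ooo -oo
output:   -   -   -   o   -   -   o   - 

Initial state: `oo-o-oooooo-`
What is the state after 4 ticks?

---o-----o--

tick 1: o-----oooo--
tick 2: -----o-oo--o
tick 3: ----o-----o-
tick 4: ---o-----o--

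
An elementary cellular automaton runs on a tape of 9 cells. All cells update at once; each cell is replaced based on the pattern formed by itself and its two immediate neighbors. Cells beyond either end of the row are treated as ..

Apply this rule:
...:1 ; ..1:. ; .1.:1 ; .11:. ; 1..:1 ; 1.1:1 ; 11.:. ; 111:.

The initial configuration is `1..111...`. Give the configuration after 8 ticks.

11.......

tick 1: 11....111
tick 2: ..111....
tick 3: 1....1111
tick 4: 1111.....
tick 5: ....11111
tick 6: 111......
tick 7: ...111111
tick 8: 11.......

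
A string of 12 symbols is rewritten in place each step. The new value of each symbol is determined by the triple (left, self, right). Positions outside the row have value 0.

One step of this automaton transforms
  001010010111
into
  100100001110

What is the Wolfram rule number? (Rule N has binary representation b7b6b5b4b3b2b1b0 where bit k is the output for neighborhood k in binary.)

169

position 10: 111 → 1  (bit 7 = 1)
position 11: 110 → 0  (bit 6 = 0)
position 3: 101 → 1  (bit 5 = 1)
position 5: 100 → 0  (bit 4 = 0)
position 9: 011 → 1  (bit 3 = 1)
position 2: 010 → 0  (bit 2 = 0)
position 1: 001 → 0  (bit 1 = 0)
position 0: 000 → 1  (bit 0 = 1)
bits b7..b0 = 10101001 = 169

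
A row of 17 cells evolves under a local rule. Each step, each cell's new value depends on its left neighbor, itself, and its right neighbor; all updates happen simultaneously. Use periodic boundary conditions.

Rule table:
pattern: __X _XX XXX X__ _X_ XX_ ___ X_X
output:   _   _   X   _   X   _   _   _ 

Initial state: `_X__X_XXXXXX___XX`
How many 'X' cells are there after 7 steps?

_X__X__XXXX______
_X__X___XX_______
_X__X____________
_X__X____________  (fixed point — unchanged through step 7)
count of X: 2

2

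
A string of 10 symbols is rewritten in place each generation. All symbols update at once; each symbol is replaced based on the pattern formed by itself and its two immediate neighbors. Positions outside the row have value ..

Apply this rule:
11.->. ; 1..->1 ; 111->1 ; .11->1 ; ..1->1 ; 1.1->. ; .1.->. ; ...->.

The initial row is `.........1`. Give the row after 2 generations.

........1.
.......1.1

.......1.1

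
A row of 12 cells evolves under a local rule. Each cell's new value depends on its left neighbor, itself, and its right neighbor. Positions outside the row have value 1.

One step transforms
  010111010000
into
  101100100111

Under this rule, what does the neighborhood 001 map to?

At position 11 the neighborhood is 001; the next row has 1 there.

1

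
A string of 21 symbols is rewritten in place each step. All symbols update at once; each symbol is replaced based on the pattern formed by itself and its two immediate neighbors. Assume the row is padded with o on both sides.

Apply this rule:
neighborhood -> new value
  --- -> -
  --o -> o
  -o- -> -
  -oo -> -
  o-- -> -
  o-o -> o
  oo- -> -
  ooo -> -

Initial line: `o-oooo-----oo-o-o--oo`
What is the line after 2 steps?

o--------o--o-o--o--o

step 1: -o--------o--o-o--o--
step 2: o--------o--o-o--o--o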